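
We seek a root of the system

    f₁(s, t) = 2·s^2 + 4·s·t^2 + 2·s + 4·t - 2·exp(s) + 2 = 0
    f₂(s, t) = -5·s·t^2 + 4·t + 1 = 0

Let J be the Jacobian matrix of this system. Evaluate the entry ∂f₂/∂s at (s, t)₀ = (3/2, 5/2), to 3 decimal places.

∂f₂/∂s = -5·t^2.
At (3/2, 5/2) this is -31.250.

-31.250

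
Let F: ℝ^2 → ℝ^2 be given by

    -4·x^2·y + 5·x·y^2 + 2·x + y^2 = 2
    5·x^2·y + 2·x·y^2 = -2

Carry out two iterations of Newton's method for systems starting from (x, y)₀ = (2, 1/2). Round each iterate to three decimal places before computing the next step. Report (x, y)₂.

At (2, 1/2): F = (-3.250, 13.000).
Jacobian J = [[-8·x·y + 5·y^2 + 2, -4·x^2 + 10·x·y + 2·y], [10·x·y + 2·y^2, 5·x^2 + 4·x·y]].
At the point, J = [[-4.750, -5.000], [10.500, 24.000]] (det J = -61.500).
Solving J·Δ = −F gives Δ = (-0.211, -0.449).
Then the next iterate is (x, y)₁ = (1.789, 0.051).
Round to (1.789, 0.051) and repeat: F = (0.95096, 2.82544), J = [[1.28309, -11.78769], [0.91759, 16.36756]].
Δ = (-1.536, -0.087), so (x, y)₂ = (0.253, -0.036).

(0.253, -0.036)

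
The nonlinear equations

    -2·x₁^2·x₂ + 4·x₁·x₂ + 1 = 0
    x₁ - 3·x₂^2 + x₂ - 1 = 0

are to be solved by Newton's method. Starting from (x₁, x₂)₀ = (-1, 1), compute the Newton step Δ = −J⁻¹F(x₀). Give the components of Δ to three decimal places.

(0.029, -0.794)

At (-1, 1): F = (-5.000, -4.000).
Jacobian J = [[-4·x₁·x₂ + 4·x₂, -2·x₁^2 + 4·x₁], [1, -6·x₂ + 1]].
At the point, J = [[8.000, -6.000], [1.000, -5.000]] (det J = -34.000).
Solving J·Δ = −F gives Δ = (0.029, -0.794).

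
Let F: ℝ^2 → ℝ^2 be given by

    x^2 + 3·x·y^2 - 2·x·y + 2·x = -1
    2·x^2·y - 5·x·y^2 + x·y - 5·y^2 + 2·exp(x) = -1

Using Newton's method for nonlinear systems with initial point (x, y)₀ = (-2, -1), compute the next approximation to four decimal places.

(-1.3447, -0.5604)

At (-2, -1): F = (-9.0000, 0.270671).
Jacobian J = [[2·x + 3·y^2 - 2·y + 2, 6·x·y - 2·x], [4·x·y - 5·y^2 + y + 2·exp(x), 2·x^2 - 10·x·y + x - 10·y]].
At the point, J = [[3.0000, 16.0000], [2.270671, -4.0000]] (det J = -48.330729).
Solving J·Δ = −F gives Δ = (0.6553, 0.4396).
Then the next iterate is (x, y)₁ = (-1.3447, -0.5604).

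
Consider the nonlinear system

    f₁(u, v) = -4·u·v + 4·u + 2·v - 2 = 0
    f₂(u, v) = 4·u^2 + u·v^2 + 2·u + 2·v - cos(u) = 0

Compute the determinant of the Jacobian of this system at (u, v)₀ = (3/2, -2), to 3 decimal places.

27.990

J = [[-4·v + 4, -4·u + 2], [8·u + v^2 + sin(u) + 2, 2·u·v + 2]].
At the point, J = [[12.000, -4.000], [18.99749, -4.000]].
det J = 27.990.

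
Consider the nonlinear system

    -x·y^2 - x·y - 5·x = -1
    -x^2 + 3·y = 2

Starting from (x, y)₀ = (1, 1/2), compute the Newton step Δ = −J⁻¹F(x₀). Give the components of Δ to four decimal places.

At (1, 1/2): F = (-4.7500, -1.5000).
Jacobian J = [[-y^2 - y - 5, -2·x·y - x], [-2·x, 3]].
At the point, J = [[-5.7500, -2.0000], [-2.0000, 3.0000]] (det J = -21.2500).
Solving J·Δ = −F gives Δ = (-0.8118, -0.0412).

(-0.8118, -0.0412)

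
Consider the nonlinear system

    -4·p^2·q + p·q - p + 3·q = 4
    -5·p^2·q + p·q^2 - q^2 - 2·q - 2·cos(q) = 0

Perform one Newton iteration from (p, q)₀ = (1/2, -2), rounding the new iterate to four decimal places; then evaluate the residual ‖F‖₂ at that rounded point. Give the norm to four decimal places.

8.0388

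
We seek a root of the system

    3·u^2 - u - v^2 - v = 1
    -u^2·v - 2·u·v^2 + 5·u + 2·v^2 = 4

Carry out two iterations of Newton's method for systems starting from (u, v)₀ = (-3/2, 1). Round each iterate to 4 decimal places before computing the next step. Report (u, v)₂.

At (-3/2, 1): F = (5.2500, -8.7500).
Jacobian J = [[6·u - 1, -2·v - 1], [-2·u·v - 2·v^2 + 5, -u^2 - 4·u·v + 4·v]].
At the point, J = [[-10.0000, -3.0000], [6.0000, 7.7500]] (det J = -59.5000).
Solving J·Δ = −F gives Δ = (0.2426, 0.9412).
Then the next iterate is (u, v)₁ = (-1.2574, 1.9412).
Round to (-1.2574, 1.9412) and repeat: F = (-0.708893, 3.656785), J = [[-8.5444, -4.8824], [2.345215, 15.947205]].
Δ = (0.0525, -0.2370), so (u, v)₂ = (-1.2049, 1.7042).

(-1.2049, 1.7042)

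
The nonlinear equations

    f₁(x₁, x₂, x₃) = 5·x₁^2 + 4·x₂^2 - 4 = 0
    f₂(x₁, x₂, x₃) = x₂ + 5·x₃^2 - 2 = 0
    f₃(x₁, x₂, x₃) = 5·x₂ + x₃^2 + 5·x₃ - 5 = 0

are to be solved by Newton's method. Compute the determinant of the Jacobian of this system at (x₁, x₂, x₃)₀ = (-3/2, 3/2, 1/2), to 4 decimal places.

J = [[10·x₁, 8·x₂, 0], [0, 1, 10·x₃], [0, 5, 2·x₃ + 5]].
At the point, J = [[-15.0000, 12.0000, 0.0000], [0.0000, 1.0000, 5.0000], [0.0000, 5.0000, 6.0000]].
det J = 285.0000.

285.0000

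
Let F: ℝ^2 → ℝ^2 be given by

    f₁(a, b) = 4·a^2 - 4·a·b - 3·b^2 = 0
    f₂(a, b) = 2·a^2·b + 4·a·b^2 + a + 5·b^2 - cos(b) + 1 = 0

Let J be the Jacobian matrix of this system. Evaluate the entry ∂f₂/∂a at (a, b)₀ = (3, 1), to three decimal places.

∂f₂/∂a = 4·a·b + 4·b^2 + 1.
At (3, 1) this is 17.000.

17.000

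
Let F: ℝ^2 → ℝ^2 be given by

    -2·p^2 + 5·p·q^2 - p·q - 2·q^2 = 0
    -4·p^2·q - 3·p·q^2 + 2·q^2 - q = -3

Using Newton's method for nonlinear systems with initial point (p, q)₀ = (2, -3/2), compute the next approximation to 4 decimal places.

At (2, -3/2): F = (13.0000, 19.5000).
Jacobian J = [[-4·p + 5·q^2 - q, 10·p·q - p - 4·q], [-8·p·q - 3·q^2, -4·p^2 - 6·p·q + 4·q - 1]].
At the point, J = [[4.7500, -26.0000], [17.2500, -5.0000]] (det J = 424.7500).
Solving J·Δ = −F gives Δ = (-1.0406, 0.3099).
Then the next iterate is (p, q)₁ = (0.9594, -1.1901).

(0.9594, -1.1901)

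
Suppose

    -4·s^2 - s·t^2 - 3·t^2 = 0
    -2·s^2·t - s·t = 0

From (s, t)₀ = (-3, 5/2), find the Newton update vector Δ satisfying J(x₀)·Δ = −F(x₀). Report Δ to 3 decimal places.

(2.028, 1.218)

At (-3, 5/2): F = (-36.000, -37.500).
Jacobian J = [[-8·s - t^2, -2·s·t - 6·t], [-4·s·t - t, -2·s^2 - s]].
At the point, J = [[17.750, 0.000], [27.500, -15.000]] (det J = -266.250).
Solving J·Δ = −F gives Δ = (2.028, 1.218).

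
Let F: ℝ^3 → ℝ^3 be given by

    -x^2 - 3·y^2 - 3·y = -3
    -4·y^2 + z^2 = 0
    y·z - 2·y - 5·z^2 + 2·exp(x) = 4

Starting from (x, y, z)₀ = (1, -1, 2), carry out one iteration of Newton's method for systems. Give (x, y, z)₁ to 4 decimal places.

(2.3926, -0.7383, 1.4765)

At (1, -1, 2): F = (2.0000, 0.0000, -18.563436).
Jacobian J = [[-2·x, -6·y - 3, 0], [0, -8·y, 2·z], [2·exp(x), z - 2, y - 10·z]].
At the point, J = [[-2.0000, 3.0000, 0.0000], [0.0000, 8.0000, 4.0000], [5.436564, 0.0000, -21.0000]] (det J = 401.238764).
Solving J·Δ = −F gives Δ = (1.3926, 0.2617, -0.5235).
Then the next iterate is (x, y, z)₁ = (2.3926, -0.7383, 1.4765).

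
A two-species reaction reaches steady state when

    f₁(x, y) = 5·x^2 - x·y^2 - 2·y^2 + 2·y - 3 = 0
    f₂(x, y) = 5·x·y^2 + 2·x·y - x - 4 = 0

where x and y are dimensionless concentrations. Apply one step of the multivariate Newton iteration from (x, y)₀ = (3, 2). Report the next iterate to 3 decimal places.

At (3, 2): F = (26.000, 65.000).
Jacobian J = [[10·x - y^2, -2·x·y - 4·y + 2], [5·y^2 + 2·y - 1, 10·x·y + 2·x]].
At the point, J = [[26.000, -18.000], [23.000, 66.000]] (det J = 2130.000).
Solving J·Δ = −F gives Δ = (-1.355, -0.513).
Then the next iterate is (x, y)₁ = (1.645, 1.487).

(1.645, 1.487)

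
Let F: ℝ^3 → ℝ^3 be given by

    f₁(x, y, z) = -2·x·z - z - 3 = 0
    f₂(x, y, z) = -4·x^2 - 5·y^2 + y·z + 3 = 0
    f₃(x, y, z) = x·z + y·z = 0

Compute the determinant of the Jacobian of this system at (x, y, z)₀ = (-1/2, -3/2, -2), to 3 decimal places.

J = [[-2·z, 0, -2·x - 1], [-8·x, -10·y + z, y], [z, z, x + y]].
At the point, J = [[4.000, 0.000, 0.000], [4.000, 13.000, -1.500], [-2.000, -2.000, -2.000]].
det J = -116.000.

-116.000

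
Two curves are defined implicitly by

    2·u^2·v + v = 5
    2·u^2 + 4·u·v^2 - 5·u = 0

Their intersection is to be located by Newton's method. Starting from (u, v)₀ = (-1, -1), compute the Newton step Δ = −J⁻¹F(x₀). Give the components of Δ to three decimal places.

(1.553, 0.596)

At (-1, -1): F = (-8.000, 3.000).
Jacobian J = [[4·u·v, 2·u^2 + 1], [4·u + 4·v^2 - 5, 8·u·v]].
At the point, J = [[4.000, 3.000], [-5.000, 8.000]] (det J = 47.000).
Solving J·Δ = −F gives Δ = (1.553, 0.596).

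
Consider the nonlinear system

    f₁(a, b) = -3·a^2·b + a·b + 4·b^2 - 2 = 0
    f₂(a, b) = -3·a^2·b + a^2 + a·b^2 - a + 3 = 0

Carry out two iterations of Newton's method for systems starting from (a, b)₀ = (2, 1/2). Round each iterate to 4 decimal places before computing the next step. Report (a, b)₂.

At (2, 1/2): F = (-6.0000, -0.5000).
Jacobian J = [[-6·a·b + b, -3·a^2 + a + 8·b], [-6·a·b + 2·a + b^2 - 1, -3·a^2 + 2·a·b]].
At the point, J = [[-5.5000, -6.0000], [-2.7500, -10.0000]] (det J = 38.5000).
Solving J·Δ = −F gives Δ = (-1.4805, 0.3571).
Then the next iterate is (a, b)₁ = (0.5195, 0.8571).
Round to (0.5195, 0.8571) and repeat: F = (0.689802, 2.438072), J = [[-1.814481, 6.566659], [-1.897960, 0.080886]].
Δ = (1.2954, 0.2529), so (a, b)₂ = (1.8149, 1.1100).

(1.8149, 1.1100)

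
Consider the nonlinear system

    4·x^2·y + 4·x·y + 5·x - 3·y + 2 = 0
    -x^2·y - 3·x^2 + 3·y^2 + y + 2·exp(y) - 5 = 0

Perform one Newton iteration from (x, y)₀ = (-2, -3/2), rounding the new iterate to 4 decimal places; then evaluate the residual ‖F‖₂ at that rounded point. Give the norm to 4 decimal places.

2.4511

At (-2, -3/2): F = (-15.5000, -5.303740).
Jacobian J = [[8·x·y + 4·y + 5, 4·x^2 + 4·x - 3], [-2·x·y - 6·x, -x^2 + 6·y + 2·exp(y) + 1]].
At the point, J = [[23.0000, 5.0000], [6.0000, -11.553740]] (det J = -295.736013).
Solving J·Δ = −F gives Δ = (0.6952, -0.0980).
Then the next iterate is (x, y)₁ = (-1.3048, -1.5980).
Re-evaluating at (-1.3048, -1.5980): F = (-2.272118, -0.919496), so ‖F‖₂ = 2.4511.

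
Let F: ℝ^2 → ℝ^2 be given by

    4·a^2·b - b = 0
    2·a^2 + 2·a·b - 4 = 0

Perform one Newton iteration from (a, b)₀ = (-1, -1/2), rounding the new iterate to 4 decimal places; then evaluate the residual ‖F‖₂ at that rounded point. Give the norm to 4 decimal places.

14.6857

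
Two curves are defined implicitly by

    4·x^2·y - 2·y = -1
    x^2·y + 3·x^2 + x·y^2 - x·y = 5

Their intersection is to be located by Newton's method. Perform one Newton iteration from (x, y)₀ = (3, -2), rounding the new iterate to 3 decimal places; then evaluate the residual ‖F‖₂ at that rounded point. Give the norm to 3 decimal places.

At (3, -2): F = (-67.000, 22.000).
Jacobian J = [[8·x·y, 4·x^2 - 2], [2·x·y + 6·x + y^2 - y, x^2 + 2·x·y - x]].
At the point, J = [[-48.000, 34.000], [12.000, -6.000]] (det J = -120.000).
Solving J·Δ = −F gives Δ = (-2.883, -2.100).
Then the next iterate is (x, y)₁ = (0.117, -4.100).
Re-evaluating at (0.117, -4.100): F = (8.97550, -2.56859), so ‖F‖₂ = 9.336.

9.336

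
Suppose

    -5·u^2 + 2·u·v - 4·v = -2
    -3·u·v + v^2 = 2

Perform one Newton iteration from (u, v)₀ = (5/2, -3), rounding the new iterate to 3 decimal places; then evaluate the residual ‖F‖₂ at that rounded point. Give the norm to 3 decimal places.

At (5/2, -3): F = (-32.250, 29.500).
Jacobian J = [[-10·u + 2·v, 2·u - 4], [-3·v, -3·u + 2·v]].
At the point, J = [[-31.000, 1.000], [9.000, -13.500]] (det J = 409.500).
Solving J·Δ = −F gives Δ = (-0.991, 1.524).
Then the next iterate is (u, v)₁ = (1.509, -1.476).
Re-evaluating at (1.509, -1.476): F = (-7.93597, 6.86043), so ‖F‖₂ = 10.490.

10.490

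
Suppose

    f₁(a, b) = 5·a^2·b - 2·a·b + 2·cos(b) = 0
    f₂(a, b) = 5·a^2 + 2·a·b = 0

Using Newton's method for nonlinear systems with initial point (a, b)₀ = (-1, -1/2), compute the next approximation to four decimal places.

At (-1, -1/2): F = (-1.744835, 6.0000).
Jacobian J = [[10·a·b - 2·b, 5·a^2 - 2·a - 2·sin(b)], [10·a + 2·b, 2·a]].
At the point, J = [[6.0000, 7.958851], [-11.0000, -2.0000]] (det J = 75.547362).
Solving J·Δ = −F gives Δ = (0.5859, -0.2225).
Then the next iterate is (a, b)₁ = (-0.4141, -0.7225).

(-0.4141, -0.7225)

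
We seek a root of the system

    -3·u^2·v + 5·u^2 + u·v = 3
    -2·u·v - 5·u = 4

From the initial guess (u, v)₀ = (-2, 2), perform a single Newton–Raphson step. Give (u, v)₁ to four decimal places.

At (-2, 2): F = (-11.0000, 14.0000).
Jacobian J = [[-6·u·v + 10·u + v, -3·u^2 + u], [-2·v - 5, -2·u]].
At the point, J = [[6.0000, -14.0000], [-9.0000, 4.0000]] (det J = -102.0000).
Solving J·Δ = −F gives Δ = (1.4902, -0.1471).
Then the next iterate is (u, v)₁ = (-0.5098, 1.8529).

(-0.5098, 1.8529)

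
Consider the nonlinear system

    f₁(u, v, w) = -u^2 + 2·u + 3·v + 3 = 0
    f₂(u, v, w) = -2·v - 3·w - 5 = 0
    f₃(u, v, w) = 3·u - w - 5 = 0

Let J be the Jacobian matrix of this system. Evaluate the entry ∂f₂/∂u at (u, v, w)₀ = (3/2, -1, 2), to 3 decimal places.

∂f₂/∂u = 0.
At (3/2, -1, 2) this is 0.000.

0.000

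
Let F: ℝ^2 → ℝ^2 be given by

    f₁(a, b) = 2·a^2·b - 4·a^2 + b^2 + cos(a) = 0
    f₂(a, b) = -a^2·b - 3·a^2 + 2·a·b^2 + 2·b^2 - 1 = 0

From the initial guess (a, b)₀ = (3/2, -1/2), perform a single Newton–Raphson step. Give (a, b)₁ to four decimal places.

(0.8020, -0.5675)

At (3/2, -1/2): F = (-10.929263, -5.3750).
Jacobian J = [[4·a·b - 8·a - sin(a), 2·a^2 + 2·b], [-2·a·b - 6·a + 2·b^2, -a^2 + 4·a·b + 4·b]].
At the point, J = [[-15.997495, 3.5000], [-7.0000, -7.2500]] (det J = 140.481839).
Solving J·Δ = −F gives Δ = (-0.6980, -0.0675).
Then the next iterate is (a, b)₁ = (0.8020, -0.5675).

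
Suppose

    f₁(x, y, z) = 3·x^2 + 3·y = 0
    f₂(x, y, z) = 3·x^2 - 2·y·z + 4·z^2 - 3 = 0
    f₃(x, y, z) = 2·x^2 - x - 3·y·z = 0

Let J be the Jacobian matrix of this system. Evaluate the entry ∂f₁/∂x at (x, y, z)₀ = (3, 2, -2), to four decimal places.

∂f₁/∂x = 6·x.
At (3, 2, -2) this is 18.0000.

18.0000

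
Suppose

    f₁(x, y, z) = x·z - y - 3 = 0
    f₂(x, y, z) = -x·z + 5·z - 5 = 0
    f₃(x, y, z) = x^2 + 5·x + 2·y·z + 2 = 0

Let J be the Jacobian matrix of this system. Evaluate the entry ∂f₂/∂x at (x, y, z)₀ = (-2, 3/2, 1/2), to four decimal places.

∂f₂/∂x = -z.
At (-2, 3/2, 1/2) this is -0.5000.

-0.5000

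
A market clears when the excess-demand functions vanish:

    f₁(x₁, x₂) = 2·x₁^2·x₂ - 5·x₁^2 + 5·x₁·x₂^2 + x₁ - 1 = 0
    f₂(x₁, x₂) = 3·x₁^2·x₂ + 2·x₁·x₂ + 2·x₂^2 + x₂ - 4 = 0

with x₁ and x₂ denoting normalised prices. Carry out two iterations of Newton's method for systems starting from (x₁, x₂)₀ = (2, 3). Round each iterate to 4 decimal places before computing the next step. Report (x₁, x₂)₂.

(1.5233, 0.2873)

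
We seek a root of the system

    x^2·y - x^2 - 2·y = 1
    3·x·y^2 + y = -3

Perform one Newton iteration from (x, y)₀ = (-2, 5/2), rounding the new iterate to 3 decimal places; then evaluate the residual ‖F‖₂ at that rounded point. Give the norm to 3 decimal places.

5.429

At (-2, 5/2): F = (0.000, -32.000).
Jacobian J = [[2·x·y - 2·x, x^2 - 2], [3·y^2, 6·x·y + 1]].
At the point, J = [[-6.000, 2.000], [18.750, -29.000]] (det J = 136.500).
Solving J·Δ = −F gives Δ = (-0.469, -1.407).
Then the next iterate is (x, y)₁ = (-2.469, 1.093).
Re-evaluating at (-2.469, 1.093): F = (-2.61908, -4.75577), so ‖F‖₂ = 5.429.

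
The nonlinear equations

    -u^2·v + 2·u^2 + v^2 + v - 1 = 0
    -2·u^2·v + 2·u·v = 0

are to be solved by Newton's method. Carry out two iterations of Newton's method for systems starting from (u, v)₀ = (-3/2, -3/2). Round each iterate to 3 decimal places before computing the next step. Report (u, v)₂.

(-0.874, -0.206)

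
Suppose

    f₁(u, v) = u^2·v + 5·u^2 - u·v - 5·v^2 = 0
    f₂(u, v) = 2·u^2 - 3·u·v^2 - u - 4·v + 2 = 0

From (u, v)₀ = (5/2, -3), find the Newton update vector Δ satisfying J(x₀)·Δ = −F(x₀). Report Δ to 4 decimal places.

(-0.3885, 0.8904)

At (5/2, -3): F = (-25.0000, -43.5000).
Jacobian J = [[2·u·v + 10·u - v, u^2 - u - 10·v], [4·u - 3·v^2 - 1, -6·u·v - 4]].
At the point, J = [[13.0000, 33.7500], [-18.0000, 41.0000]] (det J = 1140.5000).
Solving J·Δ = −F gives Δ = (-0.3885, 0.8904).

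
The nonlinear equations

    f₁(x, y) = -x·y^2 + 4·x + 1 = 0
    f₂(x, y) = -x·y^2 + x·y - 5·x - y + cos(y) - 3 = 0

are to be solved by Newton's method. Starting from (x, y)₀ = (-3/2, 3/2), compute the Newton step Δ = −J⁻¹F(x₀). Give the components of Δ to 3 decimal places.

At (-3/2, 3/2): F = (-1.625, 4.19574).
Jacobian J = [[-y^2 + 4, -2·x·y], [-y^2 + y - 5, -2·x·y + x - sin(y) - 1]].
At the point, J = [[1.750, 4.500], [-5.750, 1.00251]] (det J = 27.62938).
Solving J·Δ = −F gives Δ = (0.742, 0.072).

(0.742, 0.072)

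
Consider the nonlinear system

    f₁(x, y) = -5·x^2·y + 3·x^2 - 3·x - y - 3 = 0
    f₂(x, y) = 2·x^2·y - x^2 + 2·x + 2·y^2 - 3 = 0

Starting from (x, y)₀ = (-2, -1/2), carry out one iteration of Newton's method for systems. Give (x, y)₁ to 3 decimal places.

(0.525, -2.292)

At (-2, -1/2): F = (25.500, -14.500).
Jacobian J = [[-10·x·y + 6·x - 3, -5·x^2 - 1], [4·x·y - 2·x + 2, 2·x^2 + 4·y]].
At the point, J = [[-25.000, -21.000], [10.000, 6.000]] (det J = 60.000).
Solving J·Δ = −F gives Δ = (2.525, -1.792).
Then the next iterate is (x, y)₁ = (0.525, -2.292).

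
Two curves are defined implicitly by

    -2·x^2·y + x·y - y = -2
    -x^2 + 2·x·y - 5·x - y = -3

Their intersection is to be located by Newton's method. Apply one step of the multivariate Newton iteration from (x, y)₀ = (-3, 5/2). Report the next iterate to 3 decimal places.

(-1.073, 2.937)

At (-3, 5/2): F = (-53.000, -8.500).
Jacobian J = [[-4·x·y + y, -2·x^2 + x - 1], [-2·x + 2·y - 5, 2·x - 1]].
At the point, J = [[32.500, -22.000], [6.000, -7.000]] (det J = -95.500).
Solving J·Δ = −F gives Δ = (1.927, 0.437).
Then the next iterate is (x, y)₁ = (-1.073, 2.937).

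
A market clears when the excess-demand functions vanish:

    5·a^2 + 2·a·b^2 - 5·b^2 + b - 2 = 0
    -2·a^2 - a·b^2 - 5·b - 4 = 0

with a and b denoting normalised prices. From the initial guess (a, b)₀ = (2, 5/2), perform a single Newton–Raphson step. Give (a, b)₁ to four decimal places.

(1.3356, 0.6645)

At (2, 5/2): F = (14.2500, -37.0000).
Jacobian J = [[10·a + 2·b^2, 4·a·b - 10·b + 1], [-4·a - b^2, -2·a·b - 5]].
At the point, J = [[32.5000, -4.0000], [-14.2500, -15.0000]] (det J = -544.5000).
Solving J·Δ = −F gives Δ = (-0.6644, -1.8355).
Then the next iterate is (a, b)₁ = (1.3356, 0.6645).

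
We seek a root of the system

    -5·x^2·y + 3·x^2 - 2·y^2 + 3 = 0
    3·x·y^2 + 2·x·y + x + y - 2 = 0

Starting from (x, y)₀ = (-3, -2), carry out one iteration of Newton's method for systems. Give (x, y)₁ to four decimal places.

(-1.8849, -1.3237)

At (-3, -2): F = (112.0000, -31.0000).
Jacobian J = [[-10·x·y + 6·x, -5·x^2 - 4·y], [3·y^2 + 2·y + 1, 6·x·y + 2·x + 1]].
At the point, J = [[-78.0000, -37.0000], [9.0000, 31.0000]] (det J = -2085.0000).
Solving J·Δ = −F gives Δ = (1.1151, 0.6763).
Then the next iterate is (x, y)₁ = (-1.8849, -1.3237).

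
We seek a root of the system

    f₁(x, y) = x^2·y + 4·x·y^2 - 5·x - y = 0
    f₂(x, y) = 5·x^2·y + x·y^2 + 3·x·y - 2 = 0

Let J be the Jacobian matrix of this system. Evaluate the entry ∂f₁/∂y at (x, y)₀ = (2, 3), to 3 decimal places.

51.000

∂f₁/∂y = x^2 + 8·x·y - 1.
At (2, 3) this is 51.000.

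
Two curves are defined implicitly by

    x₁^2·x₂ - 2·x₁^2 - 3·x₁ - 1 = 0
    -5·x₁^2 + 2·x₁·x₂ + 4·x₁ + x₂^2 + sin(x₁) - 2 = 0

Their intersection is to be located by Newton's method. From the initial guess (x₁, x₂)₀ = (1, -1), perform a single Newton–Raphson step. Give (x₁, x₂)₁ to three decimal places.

(0.577, 2.189)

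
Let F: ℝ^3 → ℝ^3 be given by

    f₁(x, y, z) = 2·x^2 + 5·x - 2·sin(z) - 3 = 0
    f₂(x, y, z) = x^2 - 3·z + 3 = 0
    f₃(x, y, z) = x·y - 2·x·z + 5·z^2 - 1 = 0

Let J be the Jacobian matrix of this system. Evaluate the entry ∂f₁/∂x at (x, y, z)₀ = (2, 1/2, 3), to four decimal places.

13.0000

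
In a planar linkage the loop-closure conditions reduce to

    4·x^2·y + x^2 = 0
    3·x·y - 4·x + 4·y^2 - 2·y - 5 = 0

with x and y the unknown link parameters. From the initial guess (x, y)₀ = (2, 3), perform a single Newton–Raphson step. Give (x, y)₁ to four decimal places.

(1.3488, 1.8663)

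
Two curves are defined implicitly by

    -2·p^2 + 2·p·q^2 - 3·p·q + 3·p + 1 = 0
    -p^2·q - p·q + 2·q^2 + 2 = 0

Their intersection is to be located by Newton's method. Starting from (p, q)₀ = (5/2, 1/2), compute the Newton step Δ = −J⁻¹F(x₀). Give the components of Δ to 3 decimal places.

(-0.843, 0.097)

At (5/2, 1/2): F = (-6.500, -1.875).
Jacobian J = [[-4·p + 2·q^2 - 3·q + 3, 4·p·q - 3·p], [-2·p·q - q, -p^2 - p + 4·q]].
At the point, J = [[-8.000, -2.500], [-3.000, -6.750]] (det J = 46.500).
Solving J·Δ = −F gives Δ = (-0.843, 0.097).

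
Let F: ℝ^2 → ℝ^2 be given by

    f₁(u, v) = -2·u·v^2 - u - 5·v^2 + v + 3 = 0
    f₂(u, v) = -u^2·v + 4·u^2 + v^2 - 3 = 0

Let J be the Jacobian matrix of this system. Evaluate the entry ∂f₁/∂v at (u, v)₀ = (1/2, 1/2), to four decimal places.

∂f₁/∂v = -4·u·v - 10·v + 1.
At (1/2, 1/2) this is -5.0000.

-5.0000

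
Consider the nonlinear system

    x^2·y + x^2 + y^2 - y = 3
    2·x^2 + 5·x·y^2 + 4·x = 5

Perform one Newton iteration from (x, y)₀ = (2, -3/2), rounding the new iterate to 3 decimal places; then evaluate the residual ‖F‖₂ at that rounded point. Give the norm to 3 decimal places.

At (2, -3/2): F = (-1.250, 33.500).
Jacobian J = [[2·x·y + 2·x, x^2 + 2·y - 1], [4·x + 5·y^2 + 4, 10·x·y]].
At the point, J = [[-2.000, 0.000], [23.250, -30.000]] (det J = 60.000).
Solving J·Δ = −F gives Δ = (-0.625, 0.632).
Then the next iterate is (x, y)₁ = (1.375, -0.868).
Re-evaluating at (1.375, -0.868): F = (-1.12901, 9.46104), so ‖F‖₂ = 9.528.

9.528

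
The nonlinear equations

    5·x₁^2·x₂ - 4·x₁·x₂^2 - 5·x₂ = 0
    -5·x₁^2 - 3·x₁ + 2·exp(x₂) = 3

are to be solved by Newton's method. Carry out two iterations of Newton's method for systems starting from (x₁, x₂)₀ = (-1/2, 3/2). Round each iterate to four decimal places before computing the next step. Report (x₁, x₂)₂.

(-0.7642, 0.6113)

At (-1/2, 3/2): F = (-1.1250, 6.213378).
Jacobian J = [[10·x₁·x₂ - 4·x₂^2, 5·x₁^2 - 8·x₁·x₂ - 5], [-10·x₁ - 3, 2·exp(x₂)]].
At the point, J = [[-16.5000, 2.2500], [2.0000, 8.963378]] (det J = -152.395739).
Solving J·Δ = −F gives Δ = (-0.1579, -0.6580).
Then the next iterate is (x₁, x₂)₁ = (-0.6579, 0.8420).
Round to (-0.6579, 0.8420) and repeat: F = (-0.522066, 1.451547), J = [[-8.375374, 1.595776], [3.5790, 4.642009]].
Δ = (-0.1063, -0.2307), so (x₁, x₂)₂ = (-0.7642, 0.6113).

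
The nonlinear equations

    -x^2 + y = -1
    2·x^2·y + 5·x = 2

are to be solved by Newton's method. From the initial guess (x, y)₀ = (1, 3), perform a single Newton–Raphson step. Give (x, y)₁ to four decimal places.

(0.8571, -0.2857)

At (1, 3): F = (3.0000, 9.0000).
Jacobian J = [[-2·x, 1], [4·x·y + 5, 2·x^2]].
At the point, J = [[-2.0000, 1.0000], [17.0000, 2.0000]] (det J = -21.0000).
Solving J·Δ = −F gives Δ = (-0.1429, -3.2857).
Then the next iterate is (x, y)₁ = (0.8571, -0.2857).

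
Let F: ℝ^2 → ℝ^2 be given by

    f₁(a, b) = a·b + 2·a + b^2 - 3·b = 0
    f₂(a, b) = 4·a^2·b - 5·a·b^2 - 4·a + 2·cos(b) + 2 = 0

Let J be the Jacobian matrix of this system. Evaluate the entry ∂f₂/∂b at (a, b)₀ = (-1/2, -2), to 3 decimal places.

-7.181

∂f₂/∂b = 4·a^2 - 10·a·b - 2·sin(b).
At (-1/2, -2) this is -7.181.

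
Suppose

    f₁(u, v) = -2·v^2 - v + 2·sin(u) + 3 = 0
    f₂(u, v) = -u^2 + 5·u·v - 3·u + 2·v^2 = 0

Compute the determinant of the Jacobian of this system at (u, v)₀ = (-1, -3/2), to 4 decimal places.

30.6133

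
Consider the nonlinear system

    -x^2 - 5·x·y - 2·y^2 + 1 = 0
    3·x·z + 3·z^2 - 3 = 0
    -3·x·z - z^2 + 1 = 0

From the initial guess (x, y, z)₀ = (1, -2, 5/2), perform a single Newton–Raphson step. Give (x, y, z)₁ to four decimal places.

(0.4200, -1.1200, 1.4500)

At (1, -2, 5/2): F = (2.0000, 23.2500, -12.7500).
Jacobian J = [[-2·x - 5·y, -5·x - 4·y, 0], [3·z, 0, 3·x + 6·z], [-3·z, 0, -3·x - 2·z]].
At the point, J = [[8.0000, 3.0000, 0.0000], [7.5000, 0.0000, 18.0000], [-7.5000, 0.0000, -8.0000]] (det J = -225.0000).
Solving J·Δ = −F gives Δ = (-0.5800, 0.8800, -1.0500).
Then the next iterate is (x, y, z)₁ = (0.4200, -1.1200, 1.4500).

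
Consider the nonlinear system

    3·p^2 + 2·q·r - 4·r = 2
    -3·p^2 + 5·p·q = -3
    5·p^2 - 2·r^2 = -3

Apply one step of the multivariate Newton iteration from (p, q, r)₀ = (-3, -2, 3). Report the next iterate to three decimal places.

(0.192, 0.103, -2.481)

At (-3, -2, 3): F = (1.000, 6.000, 30.000).
Jacobian J = [[6·p, 2·r, 2·q - 4], [-6·p + 5·q, 5·p, 0], [10·p, 0, -4·r]].
At the point, J = [[-18.000, 6.000, -8.000], [8.000, -15.000, 0.000], [-30.000, 0.000, -12.000]] (det J = 936.000).
Solving J·Δ = −F gives Δ = (3.192, 2.103, -5.481).
Then the next iterate is (p, q, r)₁ = (0.192, 0.103, -2.481).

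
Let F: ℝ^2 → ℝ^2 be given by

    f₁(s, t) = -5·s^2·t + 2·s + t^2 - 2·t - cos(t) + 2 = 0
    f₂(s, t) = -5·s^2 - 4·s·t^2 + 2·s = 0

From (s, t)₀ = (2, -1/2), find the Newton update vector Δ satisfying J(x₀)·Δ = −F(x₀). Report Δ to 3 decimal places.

(-0.833, 0.272)

At (2, -1/2): F = (16.37242, -18.000).
Jacobian J = [[-10·s·t + 2, -5·s^2 + 2·t + sin(t) - 2], [-10·s - 4·t^2 + 2, -8·s·t]].
At the point, J = [[12.000, -23.47943], [-19.000, 8.000]] (det J = -350.10909).
Solving J·Δ = −F gives Δ = (-0.833, 0.272).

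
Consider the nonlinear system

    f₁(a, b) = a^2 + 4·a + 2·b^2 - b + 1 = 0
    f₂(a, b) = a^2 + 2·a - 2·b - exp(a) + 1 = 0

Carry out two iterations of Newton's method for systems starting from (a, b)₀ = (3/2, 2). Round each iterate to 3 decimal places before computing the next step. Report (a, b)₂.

(0.061, -0.005)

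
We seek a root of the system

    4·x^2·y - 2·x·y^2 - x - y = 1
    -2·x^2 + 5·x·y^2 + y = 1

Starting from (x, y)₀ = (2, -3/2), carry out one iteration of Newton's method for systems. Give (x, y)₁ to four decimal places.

At (2, -3/2): F = (-34.5000, 12.0000).
Jacobian J = [[8·x·y - 2·y^2 - 1, 4·x^2 - 4·x·y - 1], [-4·x + 5·y^2, 10·x·y + 1]].
At the point, J = [[-29.5000, 27.0000], [3.2500, -29.0000]] (det J = 767.7500).
Solving J·Δ = −F gives Δ = (-0.8811, 0.3150).
Then the next iterate is (x, y)₁ = (1.1189, -1.1850).

(1.1189, -1.1850)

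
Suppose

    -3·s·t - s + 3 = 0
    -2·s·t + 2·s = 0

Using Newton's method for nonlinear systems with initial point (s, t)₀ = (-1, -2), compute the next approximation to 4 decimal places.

At (-1, -2): F = (-2.0000, -6.0000).
Jacobian J = [[-3·t - 1, -3·s], [-2·t + 2, -2·s]].
At the point, J = [[5.0000, 3.0000], [6.0000, 2.0000]] (det J = -8.0000).
Solving J·Δ = −F gives Δ = (1.7500, -2.2500).
Then the next iterate is (s, t)₁ = (0.7500, -4.2500).

(0.7500, -4.2500)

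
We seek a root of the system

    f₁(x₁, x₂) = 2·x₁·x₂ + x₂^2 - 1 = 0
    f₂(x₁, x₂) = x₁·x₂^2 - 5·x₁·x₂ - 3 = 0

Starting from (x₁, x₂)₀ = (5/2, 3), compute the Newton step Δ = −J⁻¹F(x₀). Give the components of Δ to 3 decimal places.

(-3.154, -0.370)

At (5/2, 3): F = (23.000, -18.000).
Jacobian J = [[2·x₂, 2·x₁ + 2·x₂], [x₂^2 - 5·x₂, 2·x₁·x₂ - 5·x₁]].
At the point, J = [[6.000, 11.000], [-6.000, 2.500]] (det J = 81.000).
Solving J·Δ = −F gives Δ = (-3.154, -0.370).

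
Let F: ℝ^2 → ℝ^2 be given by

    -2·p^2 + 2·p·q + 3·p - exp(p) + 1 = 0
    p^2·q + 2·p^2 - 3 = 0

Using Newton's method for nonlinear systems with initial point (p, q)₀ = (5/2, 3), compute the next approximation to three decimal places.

(1.783, 1.347)

At (5/2, 3): F = (-1.18249, 28.250).
Jacobian J = [[-4·p + 2·q - exp(p) + 3, 2·p], [2·p·q + 4·p, p^2]].
At the point, J = [[-13.18249, 5.000], [25.000, 6.250]] (det J = -207.39059).
Solving J·Δ = −F gives Δ = (-0.717, -1.653).
Then the next iterate is (p, q)₁ = (1.783, 1.347).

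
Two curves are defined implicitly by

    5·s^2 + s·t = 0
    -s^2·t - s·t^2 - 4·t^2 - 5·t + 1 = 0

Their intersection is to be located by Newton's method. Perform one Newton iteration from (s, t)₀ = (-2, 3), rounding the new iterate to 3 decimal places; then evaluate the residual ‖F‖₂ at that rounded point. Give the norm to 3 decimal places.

9.301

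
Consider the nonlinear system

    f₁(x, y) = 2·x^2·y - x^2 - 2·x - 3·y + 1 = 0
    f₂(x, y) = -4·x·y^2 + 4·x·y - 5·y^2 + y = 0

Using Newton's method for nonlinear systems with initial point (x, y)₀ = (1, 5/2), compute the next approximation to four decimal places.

At (1, 5/2): F = (-4.5000, -43.7500).
Jacobian J = [[4·x·y - 2·x - 2, 2·x^2 - 3], [-4·y^2 + 4·y, -8·x·y + 4·x - 10·y + 1]].
At the point, J = [[6.0000, -1.0000], [-15.0000, -40.0000]] (det J = -255.0000).
Solving J·Δ = −F gives Δ = (0.5343, -1.2941).
Then the next iterate is (x, y)₁ = (1.5343, 1.2059).

(1.5343, 1.2059)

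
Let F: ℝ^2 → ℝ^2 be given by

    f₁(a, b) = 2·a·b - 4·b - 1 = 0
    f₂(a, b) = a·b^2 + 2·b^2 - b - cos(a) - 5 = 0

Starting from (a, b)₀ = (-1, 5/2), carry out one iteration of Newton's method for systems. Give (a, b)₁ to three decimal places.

At (-1, 5/2): F = (-16.000, -1.79030).
Jacobian J = [[2·b, 2·a - 4], [b^2 + sin(a), 2·a·b + 4·b - 1]].
At the point, J = [[5.000, -6.000], [5.40853, 4.000]] (det J = 52.45117).
Solving J·Δ = −F gives Δ = (1.425, -1.479).
Then the next iterate is (a, b)₁ = (0.425, 1.021).

(0.425, 1.021)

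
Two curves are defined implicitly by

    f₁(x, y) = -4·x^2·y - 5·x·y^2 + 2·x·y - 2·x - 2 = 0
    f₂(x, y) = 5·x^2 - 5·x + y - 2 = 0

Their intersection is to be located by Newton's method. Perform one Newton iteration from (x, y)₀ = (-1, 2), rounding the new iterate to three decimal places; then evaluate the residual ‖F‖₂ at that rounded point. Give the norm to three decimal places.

At (-1, 2): F = (8.000, 10.000).
Jacobian J = [[-8·x·y - 5·y^2 + 2·y - 2, -4·x^2 - 10·x·y + 2·x], [10·x - 5, 1]].
At the point, J = [[-2.000, 14.000], [-15.000, 1.000]] (det J = 208.000).
Solving J·Δ = −F gives Δ = (0.635, -0.481).
Then the next iterate is (x, y)₁ = (-0.365, 1.519).
Re-evaluating at (-0.365, 1.519): F = (1.02259, 2.01012), so ‖F‖₂ = 2.255.

2.255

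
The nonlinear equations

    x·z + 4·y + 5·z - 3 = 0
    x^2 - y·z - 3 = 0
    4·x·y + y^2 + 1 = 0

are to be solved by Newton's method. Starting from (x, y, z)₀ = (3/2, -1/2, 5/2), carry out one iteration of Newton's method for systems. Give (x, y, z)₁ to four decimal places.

(2.3002, 0.1701, 0.0491)

At (3/2, -1/2, 5/2): F = (11.2500, 0.5000, -1.7500).
Jacobian J = [[z, 4, x + 5], [2·x, -z, -y], [4·y, 4·x + 2·y, 0]].
At the point, J = [[2.5000, 4.0000, 6.5000], [3.0000, -2.5000, 0.5000], [-2.0000, 5.0000, 0.0000]] (det J = 54.7500).
Solving J·Δ = −F gives Δ = (0.8002, 0.6701, -2.4509).
Then the next iterate is (x, y, z)₁ = (2.3002, 0.1701, 0.0491).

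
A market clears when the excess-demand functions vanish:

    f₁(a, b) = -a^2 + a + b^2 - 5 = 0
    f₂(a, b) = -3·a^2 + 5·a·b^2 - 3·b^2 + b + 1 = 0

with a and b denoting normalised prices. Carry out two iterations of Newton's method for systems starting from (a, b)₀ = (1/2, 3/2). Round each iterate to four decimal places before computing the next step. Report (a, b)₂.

(0.4939, 2.1845)

At (1/2, 3/2): F = (-2.5000, 0.6250).
Jacobian J = [[-2·a + 1, 2·b], [-6·a + 5·b^2, 10·a·b - 6·b + 1]].
At the point, J = [[0.0000, 3.0000], [8.2500, -0.5000]] (det J = -24.7500).
Solving J·Δ = −F gives Δ = (-0.0253, 0.8333).
Then the next iterate is (a, b)₁ = (0.4747, 2.3333).
Round to (0.4747, 2.3333) and repeat: F = (0.693649, -0.753567), J = [[0.0506, 4.6666], [24.373244, -1.923625]].
Δ = (0.0192, -0.1488), so (a, b)₂ = (0.4939, 2.1845).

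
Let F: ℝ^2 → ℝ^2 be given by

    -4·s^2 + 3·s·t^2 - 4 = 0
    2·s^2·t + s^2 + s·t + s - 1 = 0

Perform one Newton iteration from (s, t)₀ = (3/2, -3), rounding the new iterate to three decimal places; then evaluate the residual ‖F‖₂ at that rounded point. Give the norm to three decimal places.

At (3/2, -3): F = (27.500, -15.250).
Jacobian J = [[-8·s + 3·t^2, 6·s·t], [4·s·t + 2·s + t + 1, 2·s^2 + s]].
At the point, J = [[15.000, -27.000], [-17.000, 6.000]] (det J = -369.000).
Solving J·Δ = −F gives Δ = (-0.669, 0.647).
Then the next iterate is (s, t)₁ = (0.831, -2.353).
Re-evaluating at (0.831, -2.353): F = (7.04052, -4.68356), so ‖F‖₂ = 8.456.

8.456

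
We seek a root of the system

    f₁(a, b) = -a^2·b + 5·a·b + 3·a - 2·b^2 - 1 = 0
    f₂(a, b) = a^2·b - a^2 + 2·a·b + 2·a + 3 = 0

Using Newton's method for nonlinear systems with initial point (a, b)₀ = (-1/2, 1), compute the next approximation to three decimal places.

At (-1/2, 1): F = (-7.250, 1.000).
Jacobian J = [[-2·a·b + 5·b + 3, -a^2 + 5·a - 4·b], [2·a·b - 2·a + 2·b + 2, a^2 + 2·a]].
At the point, J = [[9.000, -6.750], [4.000, -0.750]] (det J = 20.250).
Solving J·Δ = −F gives Δ = (-0.602, -1.877).
Then the next iterate is (a, b)₁ = (-1.102, -0.877).

(-1.102, -0.877)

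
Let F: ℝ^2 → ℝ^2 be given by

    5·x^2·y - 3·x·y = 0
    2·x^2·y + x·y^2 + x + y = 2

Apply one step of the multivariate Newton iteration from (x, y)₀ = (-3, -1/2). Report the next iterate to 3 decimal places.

(5.053, -2.461)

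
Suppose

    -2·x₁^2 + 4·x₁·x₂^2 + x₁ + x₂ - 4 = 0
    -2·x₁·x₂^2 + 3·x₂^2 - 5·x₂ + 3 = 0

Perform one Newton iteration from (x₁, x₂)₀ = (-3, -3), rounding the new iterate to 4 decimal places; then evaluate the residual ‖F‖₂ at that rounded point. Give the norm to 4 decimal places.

50.4967

At (-3, -3): F = (-136.0000, 99.0000).
Jacobian J = [[-4·x₁ + 4·x₂^2 + 1, 8·x₁·x₂ + 1], [-2·x₂^2, -4·x₁·x₂ + 6·x₂ - 5]].
At the point, J = [[49.0000, 73.0000], [-18.0000, -59.0000]] (det J = -1577.0000).
Solving J·Δ = −F gives Δ = (0.5054, 1.5238).
Then the next iterate is (x₁, x₂)₁ = (-2.4946, -1.4762).
Re-evaluating at (-2.4946, -1.4762): F = (-42.161453, 27.790797), so ‖F‖₂ = 50.4967.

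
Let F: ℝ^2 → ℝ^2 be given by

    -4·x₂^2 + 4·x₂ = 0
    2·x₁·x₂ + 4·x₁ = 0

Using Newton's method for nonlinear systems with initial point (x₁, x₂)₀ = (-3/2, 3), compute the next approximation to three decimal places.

(-0.360, 1.800)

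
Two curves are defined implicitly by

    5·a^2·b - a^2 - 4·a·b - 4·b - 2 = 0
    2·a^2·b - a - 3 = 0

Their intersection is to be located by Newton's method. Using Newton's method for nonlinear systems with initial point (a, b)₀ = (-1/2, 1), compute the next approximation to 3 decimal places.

(-0.980, 2.120)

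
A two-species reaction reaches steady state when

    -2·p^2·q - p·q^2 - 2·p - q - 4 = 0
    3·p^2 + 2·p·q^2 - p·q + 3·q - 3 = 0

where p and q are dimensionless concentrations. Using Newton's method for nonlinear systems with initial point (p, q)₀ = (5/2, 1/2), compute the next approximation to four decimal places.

(1.5709, -0.1024)

At (5/2, 1/2): F = (-16.3750, 17.2500).
Jacobian J = [[-4·p·q - q^2 - 2, -2·p^2 - 2·p·q - 1], [6·p + 2·q^2 - q, 4·p·q - p + 3]].
At the point, J = [[-7.2500, -16.0000], [15.0000, 5.5000]] (det J = 200.1250).
Solving J·Δ = −F gives Δ = (-0.9291, -0.6024).
Then the next iterate is (p, q)₁ = (1.5709, -0.1024).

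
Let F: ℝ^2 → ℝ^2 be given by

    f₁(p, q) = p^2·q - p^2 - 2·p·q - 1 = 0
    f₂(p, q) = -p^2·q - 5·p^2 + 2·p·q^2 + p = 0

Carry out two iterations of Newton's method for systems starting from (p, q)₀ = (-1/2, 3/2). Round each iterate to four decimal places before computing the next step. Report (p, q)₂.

At (-1/2, 3/2): F = (0.6250, -4.3750).
Jacobian J = [[2·p·q - 2·p - 2·q, p^2 - 2·p], [-2·p·q - 10·p + 2·q^2 + 1, -p^2 + 4·p·q]].
At the point, J = [[-3.5000, 1.2500], [12.0000, -3.2500]] (det J = -3.6250).
Solving J·Δ = −F gives Δ = (0.9483, 2.1552).
Then the next iterate is (p, q)₁ = (0.4483, 3.6552).
Round to (0.4483, 3.6552) and repeat: F = (-3.743629, 10.687852), J = [[-4.929748, -0.695627], [19.960722, 6.353532]].
Δ = (-0.9377, 1.2639), so (p, q)₂ = (-0.4894, 4.9191).

(-0.4894, 4.9191)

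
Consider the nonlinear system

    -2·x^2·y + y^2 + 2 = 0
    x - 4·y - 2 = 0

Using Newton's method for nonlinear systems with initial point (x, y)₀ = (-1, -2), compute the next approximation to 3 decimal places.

(-0.737, -0.684)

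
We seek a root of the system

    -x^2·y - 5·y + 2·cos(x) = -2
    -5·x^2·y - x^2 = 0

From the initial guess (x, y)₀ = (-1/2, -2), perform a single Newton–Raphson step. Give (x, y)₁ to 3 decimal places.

At (-1/2, -2): F = (14.25517, 2.250).
Jacobian J = [[-2·x·y - 2·sin(x), -x^2 - 5], [-10·x·y - 2·x, -5·x^2]].
At the point, J = [[-1.04115, -5.250], [-9.000, -1.250]] (det J = -45.94856).
Solving J·Δ = −F gives Δ = (-0.131, 2.741).
Then the next iterate is (x, y)₁ = (-0.631, 0.741).

(-0.631, 0.741)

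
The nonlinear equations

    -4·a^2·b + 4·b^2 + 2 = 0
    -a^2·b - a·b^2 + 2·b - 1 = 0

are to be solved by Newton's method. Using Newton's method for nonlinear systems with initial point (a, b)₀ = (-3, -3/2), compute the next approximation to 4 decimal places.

At (-3, -3/2): F = (65.0000, 16.2500).
Jacobian J = [[-8·a·b, -4·a^2 + 8·b], [-2·a·b - b^2, -a^2 - 2·a·b + 2]].
At the point, J = [[-36.0000, -48.0000], [-11.2500, -16.0000]] (det J = 36.0000).
Solving J·Δ = −F gives Δ = (7.2222, -4.0625).
Then the next iterate is (a, b)₁ = (4.2222, -5.5625).

(4.2222, -5.5625)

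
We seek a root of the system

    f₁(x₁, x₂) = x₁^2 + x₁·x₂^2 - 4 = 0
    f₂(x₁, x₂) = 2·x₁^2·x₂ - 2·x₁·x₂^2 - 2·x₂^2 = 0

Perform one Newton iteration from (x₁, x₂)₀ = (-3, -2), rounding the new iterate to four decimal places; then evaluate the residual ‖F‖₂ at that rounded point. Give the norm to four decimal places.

6.7141

At (-3, -2): F = (-7.0000, -20.0000).
Jacobian J = [[2·x₁ + x₂^2, 2·x₁·x₂], [4·x₁·x₂ - 2·x₂^2, 2·x₁^2 - 4·x₁·x₂ - 4·x₂]].
At the point, J = [[-2.0000, 12.0000], [16.0000, 2.0000]] (det J = -196.0000).
Solving J·Δ = −F gives Δ = (1.1531, 0.7755).
Then the next iterate is (x₁, x₂)₁ = (-1.8469, -1.2245).
Re-evaluating at (-1.8469, -1.2245): F = (-3.358203, -5.813952), so ‖F‖₂ = 6.7141.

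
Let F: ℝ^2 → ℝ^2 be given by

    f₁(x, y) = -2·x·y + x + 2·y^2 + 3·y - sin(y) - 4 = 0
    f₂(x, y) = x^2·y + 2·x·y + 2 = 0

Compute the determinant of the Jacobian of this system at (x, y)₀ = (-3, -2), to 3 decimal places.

J = [[-2·y + 1, -2·x + 4·y - cos(y) + 3], [2·x·y + 2·y, x^2 + 2·x]].
At the point, J = [[5.000, 1.41615], [8.000, 3.000]].
det J = 3.671.

3.671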